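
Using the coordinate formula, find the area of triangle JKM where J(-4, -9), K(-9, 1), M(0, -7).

The Shoelace formula computes the area from vertex coordinates by summing cross products.
For vertices (-4,-9), (-9,1), (0,-7):
Signed sum = -4*1 - -9*-9 + -9*-7 - 0*1 + 0*-9 - -4*-7
= -85 + 63 + -28 = -50
Area = (1/2)|-50| = 25.

25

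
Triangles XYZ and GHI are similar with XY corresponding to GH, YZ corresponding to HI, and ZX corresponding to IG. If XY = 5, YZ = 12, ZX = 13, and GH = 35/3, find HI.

Since the triangles are similar, the ratio of corresponding sides is constant.
Scale factor k = GH / XY = 35/3 / 5 = 7/3
HI = k * YZ = 7/3 * 12 = 28

28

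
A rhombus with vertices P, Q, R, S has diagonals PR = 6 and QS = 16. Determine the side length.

The diagonals of a rhombus bisect each other at right angles.
Half-diagonals: 6/2 = 3 and 16/2 = 8
side = sqrt(3^2 + 8^2)
side = sqrt(9 + 64)
side = sqrt(73)

sqrt(73)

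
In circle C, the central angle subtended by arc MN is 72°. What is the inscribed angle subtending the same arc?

Inscribed angle = 72° / 2 = 36° (inscribed angle theorem).

36°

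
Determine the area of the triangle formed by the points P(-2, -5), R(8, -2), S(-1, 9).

The Shoelace formula computes the area from vertex coordinates by summing cross products.
For vertices (-2,-5), (8,-2), (-1,9):
Signed sum = -2*-2 - 8*-5 + 8*9 - -1*-2 + -1*-5 - -2*9
= 44 + 70 + 23 = 137
Area = (1/2)|137| = 137/2.

137/2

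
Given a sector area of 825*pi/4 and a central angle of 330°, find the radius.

The sector covers 330°/360° = 11/12 of the full circle.
Full circle area = 825*pi/4 / 11/12 = 225*pi.
Since full area = πr², we get r² = 225*pi/π = 225, so r = 15.

15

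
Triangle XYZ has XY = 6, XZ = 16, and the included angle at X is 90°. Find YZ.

By the law of cosines: YZ^2 = XY^2 + XZ^2 - 2*XY*XZ*cos(X)
YZ^2 = 6^2 + 16^2 - 2*6*16*cos(90°)
YZ^2 = 36 + 256 - 192*(0)
YZ^2 = 292
YZ = 2*sqrt(73)

2*sqrt(73)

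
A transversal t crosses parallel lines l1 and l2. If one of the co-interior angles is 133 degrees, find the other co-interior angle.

Co-interior (same-side interior) angles are between the parallel lines on the same side of the transversal.
Unlike corresponding or alternate interior angles, they are supplementary rather than equal.
So the angle = 180 - 133 = 47 degrees.

47 degrees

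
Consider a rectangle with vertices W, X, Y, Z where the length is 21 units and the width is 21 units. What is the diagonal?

d = sqrt(21^2 + 21^2) = sqrt(882) = 21*sqrt(2)

21*sqrt(2)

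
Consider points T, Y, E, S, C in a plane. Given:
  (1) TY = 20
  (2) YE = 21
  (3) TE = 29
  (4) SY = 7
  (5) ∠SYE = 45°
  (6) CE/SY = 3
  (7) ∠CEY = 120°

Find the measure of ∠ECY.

From the given relations: CE = 3·SY = 3·7 = 21.
Step 1: By the law of cosines on triangle CEY: CY² = 21² + 21² − 2·21·21·cos(120°) = 1323, so CY ≈ 36.37.
Step 2: By the inverse law of cosines on triangle ECY: cos(∠ECY) = (21² + 36.37² − 21²) / (2·21·36.37) = 1323/1527.67 = 0.866, so ∠ECY = 30°.

Therefore, the measure of angle ∠ECY = 30°.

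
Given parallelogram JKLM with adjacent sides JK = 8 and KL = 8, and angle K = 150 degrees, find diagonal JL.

Law of cosines: d^2 = 8^2 + 8^2 - 2(8)(8)cos(150°) = 64*sqrt(3) + 128, so d = 8*sqrt(sqrt(3) + 2).

8*sqrt(sqrt(3) + 2)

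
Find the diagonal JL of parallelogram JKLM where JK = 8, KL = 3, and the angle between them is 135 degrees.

Using the law of cosines:
d^2 = 8^2 + 3^2 - 2(8)(3)cos(135 degrees)
d^2 = 64 + 9 - 48*-sqrt(2)/2
d^2 = 24*sqrt(2) + 73
d = sqrt(24*sqrt(2) + 73)

sqrt(24*sqrt(2) + 73)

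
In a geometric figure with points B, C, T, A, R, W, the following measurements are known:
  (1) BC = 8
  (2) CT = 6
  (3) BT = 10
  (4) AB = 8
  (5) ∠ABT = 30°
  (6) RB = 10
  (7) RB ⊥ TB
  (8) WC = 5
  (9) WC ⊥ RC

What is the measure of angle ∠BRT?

Step 1: By the law of cosines on triangle RBT: RT² = 10² + 10² − 2·10·10·cos(90°) = 200, so RT = 10·√2.
Step 2: By the inverse law of cosines on triangle BRT: cos(∠BRT) = (10² + (10·√2)² − 10²) / (2·10·10·√2) = 200/282.84 = 0.7071, so ∠BRT = 45°.

Therefore, the measure of angle ∠BRT = 45°.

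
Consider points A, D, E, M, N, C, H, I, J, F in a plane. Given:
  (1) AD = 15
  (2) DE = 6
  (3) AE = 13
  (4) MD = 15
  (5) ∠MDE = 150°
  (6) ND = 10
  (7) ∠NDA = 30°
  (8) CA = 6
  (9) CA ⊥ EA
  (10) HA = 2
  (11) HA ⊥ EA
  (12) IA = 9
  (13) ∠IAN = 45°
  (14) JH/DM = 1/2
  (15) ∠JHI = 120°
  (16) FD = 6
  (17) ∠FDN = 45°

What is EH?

Step 1: By the law of cosines on triangle EAH: EH² = 13² + 2² − 2·13·2·cos(90°) = 173, so EH = √173.

Therefore, the length of EH = √173.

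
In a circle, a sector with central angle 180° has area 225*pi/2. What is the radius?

Sector area A = πr² × θ/360, so r² = 360A / (πθ).
r² = 360 × 225*pi/2 / (π × 180)
r² = 225
r = 15

15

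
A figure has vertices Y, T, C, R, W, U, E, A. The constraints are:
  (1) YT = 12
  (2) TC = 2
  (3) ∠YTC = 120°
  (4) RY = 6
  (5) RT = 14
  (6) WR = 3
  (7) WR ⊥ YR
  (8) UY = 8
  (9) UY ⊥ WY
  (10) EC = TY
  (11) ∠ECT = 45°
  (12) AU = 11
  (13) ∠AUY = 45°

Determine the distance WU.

Step 1: By the law of cosines on triangle WRY: WY² = 3² + 6² − 2·3·6·cos(90°) = 45, so WY = 3·√5.
Step 2: By the law of cosines on triangle WYU: WU² = (3·√5)² + 8² − 2·3·√5·8·cos(90°) = 109, so WU = √109.

Therefore, the length of WU = √109.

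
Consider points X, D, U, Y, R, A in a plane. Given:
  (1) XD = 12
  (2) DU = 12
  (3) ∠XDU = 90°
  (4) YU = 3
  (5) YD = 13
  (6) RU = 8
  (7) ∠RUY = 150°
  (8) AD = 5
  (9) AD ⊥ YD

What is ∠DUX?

Step 1: By the law of cosines on triangle UDX: UX² = 12² + 12² − 2·12·12·cos(90°) = 288, so UX = 12·√2.
Step 2: By the inverse law of cosines on triangle DUX: cos(∠DUX) = (12² + (12·√2)² − 12²) / (2·12·12·√2) = 288/407.29 = 0.7071, so ∠DUX = 45°.

Therefore, the measure of angle ∠DUX = 45°.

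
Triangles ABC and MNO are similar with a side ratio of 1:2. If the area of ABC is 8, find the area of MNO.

The ratio of areas of similar triangles = (side ratio)^2.
Side ratio = 1:2, so area ratio = 1:4.
Area of MNO / Area of ABC = 4/1
Area of MNO = 8 * 4/1 = 32

32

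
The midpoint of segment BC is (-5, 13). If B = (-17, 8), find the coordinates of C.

Using the midpoint formula: M = ((x1 + x2)/2, (y1 + y2)/2)
We know M = (-5, 13) and B = (-17, 8)
For x: -5 = (-17 + x2)/2, so x2 = 2*-5 - -17 = 7
For y: 13 = (8 + y2)/2, so y2 = 2*13 - 8 = 18
C = (7, 18)

(7, 18)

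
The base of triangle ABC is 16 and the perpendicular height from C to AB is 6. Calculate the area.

Area = (1/2)(16)(6) = 48

48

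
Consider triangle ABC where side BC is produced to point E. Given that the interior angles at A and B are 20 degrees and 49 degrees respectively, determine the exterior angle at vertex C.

Exterior angle = 20 + 49 = 69 degrees (exterior angle theorem).

69 degrees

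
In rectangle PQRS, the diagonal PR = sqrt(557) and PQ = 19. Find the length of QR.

b = sqrt(d^2 - a^2) = sqrt(557 - 361) = sqrt(196) = 14

14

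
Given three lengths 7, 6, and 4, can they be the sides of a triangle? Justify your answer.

Check all three triangle inequalities:
7 + 6 = 13 > 4 ✓
7 + 4 = 11 > 6 ✓
6 + 4 = 10 > 7 ✓
All conditions hold, so these sides form a valid triangle.

Yes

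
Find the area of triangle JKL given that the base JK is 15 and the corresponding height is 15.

A triangle's area is half the area of a rectangle with the same base and height.
Area = (1/2) * 15 * 15 = 225/2.

225/2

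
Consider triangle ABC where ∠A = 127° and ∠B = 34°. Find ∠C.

Let angle C = x. Then 127 + 34 + x = 180.
x = 180 - 161 = 19 degrees.

19 degrees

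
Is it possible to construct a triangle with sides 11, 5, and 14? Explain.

Check all three triangle inequalities:
11 + 5 = 16 > 14 ✓
11 + 14 = 25 > 5 ✓
5 + 14 = 19 > 11 ✓
All conditions hold, so these sides form a valid triangle.

Yes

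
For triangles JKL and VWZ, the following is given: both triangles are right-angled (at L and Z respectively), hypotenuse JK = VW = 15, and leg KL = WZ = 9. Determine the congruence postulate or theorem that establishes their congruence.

Consider the given information: both triangles are right-angled (at L and Z respectively), hypotenuse JK = VW = 15, and leg KL = WZ = 9
This is not ASA or AAS: ASA requires two angles and the side between them. AAS requires two angles and a non-included side.
The correct criterion is HL. The hypotenuse and one leg of two right triangles are equal (Hypotenuse-Leg).

HL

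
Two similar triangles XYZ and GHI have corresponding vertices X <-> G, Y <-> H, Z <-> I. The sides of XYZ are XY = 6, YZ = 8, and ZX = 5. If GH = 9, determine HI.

Similar triangles have proportional sides. Setting up the proportion:
GH / XY = HI / YZ
9 / 6 = HI / 8
HI = 8 * 9 / 6 = 12.

12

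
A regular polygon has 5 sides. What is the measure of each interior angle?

Each interior angle of a regular n-gon is (n - 2) * 180 / n.
For n = 5: (5 - 2) * 180 / 5 = 540/5 = 108 degrees.

108 degrees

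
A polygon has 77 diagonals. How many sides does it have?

Using d = n(n - 3)/2, we solve 77 = n(n - 3)/2.
So n(n - 3) = 154.
Testing n = 14: 14 * 11 = 154 = 154. Correct.
The polygon has 14 sides.

14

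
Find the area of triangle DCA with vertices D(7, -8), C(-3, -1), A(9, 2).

The Shoelace formula computes the area from vertex coordinates by summing cross products.
For vertices (7,-8), (-3,-1), (9,2):
Signed sum = 7*-1 - -3*-8 + -3*2 - 9*-1 + 9*-8 - 7*2
= -31 + 3 + -86 = -114
Area = (1/2)|-114| = 57.

57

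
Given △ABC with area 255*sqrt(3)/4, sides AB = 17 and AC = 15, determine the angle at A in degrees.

From the SAS area formula Area = (1/2)ab sin(C), rearranging gives sin(C) = 2*Area/(ab).
sin(C) = 2 * 255*sqrt(3)/4 / (255) = sqrt(3)/2.
Therefore C = arcsin(sqrt(3)/2) = 60°.
Since sin(180° - C) = sin(C), the obtuse angle 120° gives the same area, so C = 60° or C = 120°.

60° or 120°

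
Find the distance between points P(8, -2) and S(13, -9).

d = sqrt((13 - 8)^2 + (-9 - -2)^2)
d = sqrt(5^2 + -7^2)
d = sqrt(25 + 49)
d = sqrt(74)

sqrt(74)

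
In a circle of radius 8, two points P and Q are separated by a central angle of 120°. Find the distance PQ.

Drop a perpendicular from the center to the chord, bisecting both the chord and the central angle.
Each half-chord = r sin(θ/2) = 8 sin(60°).
The full chord = 2 × 8 × sin(60°) = 8*sqrt(3).

8*sqrt(3)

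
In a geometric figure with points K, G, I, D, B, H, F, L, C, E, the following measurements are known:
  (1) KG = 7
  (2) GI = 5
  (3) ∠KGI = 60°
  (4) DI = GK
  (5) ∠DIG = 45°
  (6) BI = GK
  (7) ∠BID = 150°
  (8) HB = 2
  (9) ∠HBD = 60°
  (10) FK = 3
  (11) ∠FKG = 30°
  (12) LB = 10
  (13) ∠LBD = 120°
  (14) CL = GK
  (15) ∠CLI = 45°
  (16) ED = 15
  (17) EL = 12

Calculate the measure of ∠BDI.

From the given relations: DI = GK = 7; BI = GK = 7.
Step 1: By the law of cosines on triangle DIB: DB² = 7² + 7² − 2·7·7·cos(150°) = 182.87, so DB ≈ 13.52.
Step 2: By the inverse law of cosines on triangle BDI: cos(∠BDI) = (13.52² + 7² − 7²) / (2·13.52·7) = 182.87/189.32 = 0.9659, so ∠BDI = 15°.

Therefore, the measure of angle ∠BDI = 15°.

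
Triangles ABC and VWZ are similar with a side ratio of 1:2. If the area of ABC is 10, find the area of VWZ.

For similar figures, the area ratio equals the square of the side ratio.
Side ratio (ABC to VWZ) = 1:2, so area ratio = 1^2:2^2 = 1:4.
If the area of ABC is 10, then the area of VWZ = 10 * (4/1) = 40.

40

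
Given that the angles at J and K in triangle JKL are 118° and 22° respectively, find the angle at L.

angle L = 180 - 118 - 22 = 40 degrees.

40 degrees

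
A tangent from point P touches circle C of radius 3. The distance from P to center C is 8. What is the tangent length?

tangent = √(d² - r²) = √(8² - 3²) = √(64 - 9) = √55 = sqrt(55)

sqrt(55)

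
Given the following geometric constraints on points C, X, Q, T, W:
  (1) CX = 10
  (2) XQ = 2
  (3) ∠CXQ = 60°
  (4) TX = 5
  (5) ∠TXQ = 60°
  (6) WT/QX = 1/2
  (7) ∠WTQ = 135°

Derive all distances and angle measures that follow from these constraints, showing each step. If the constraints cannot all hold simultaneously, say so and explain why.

The constraints are consistent.

From the given relations:
  WT = 1/2·QX = 1/2·2 = 1

Step 1: From CX = 10, XQ = 2, and ∠CXQ = 60°, by the law of cosines:
  CQ² = CX² + XQ² - 2·CX·XQ·cos(60°) = 100 + 4 - 20 = 84
  CQ = 2·√21

Step 2: From QX = 2, XT = 5, and ∠QXT = 60°, by the law of cosines:
  QT² = QX² + XT² - 2·QX·XT·cos(60°) = 4 + 25 - 10 = 19
  QT = √19

Step 3: From QT = √19, TW = 1, and ∠QTW = 135°, by the law of cosines:
  QW² = QT² + TW² - 2·QT·TW·cos(135°) = 19 + 1 + 6.164 = 26.16
  QW ≈ 5.12

Step 4: From CQ = 2·√21, CX = 10, QX = 2, by the inverse law of cosines:
  cos(∠QCX) = (CQ² + CX² - QX²) / (2·CQ·CX)
  ∠QCX = 10.89°

Step 5: From QC = 2·√21, QX = 2, CX = 10, by the inverse law of cosines:
  cos(∠CQX) = (QC² + QX² - CX²) / (2·QC·QX)
  ∠CQX = 109.11°

Step 6: From QT = √19, QX = 2, TX = 5, by the inverse law of cosines:
  cos(∠TQX) = (QT² + QX² - TX²) / (2·QT·QX)
  ∠TQX = 96.59°

Step 7: From TQ = √19, TX = 5, QX = 2, by the inverse law of cosines:
  cos(∠QTX) = (TQ² + TX² - QX²) / (2·TQ·TX)
  ∠QTX = 23.41°

Step 8: From QT = √19, QW = 5.12, TW = 1, by the inverse law of cosines:
  cos(∠TQW) = (QT² + QW² - TW²) / (2·QT·QW)
  ∠TQW = 7.95°

Step 9: From WQ = 5.12, WT = 1, QT = √19, by the inverse law of cosines:
  cos(∠QWT) = (WQ² + WT² - QT²) / (2·WQ·WT)
  ∠QWT = 37.05°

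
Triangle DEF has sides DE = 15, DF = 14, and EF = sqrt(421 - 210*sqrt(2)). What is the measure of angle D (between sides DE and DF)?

By the inverse law of cosines: cos(D) = (DE² + DF² - EF²) / (2 × DE × DF)
cos(D) = (15² + 14² - (sqrt(421 - 210*sqrt(2)))²) / (2 × 15 × 14)
cos(D) = (225 + 196 - (421 - 210*sqrt(2))) / 420
cos(D) = sqrt(2)/2
D = arccos(sqrt(2)/2) = 45°

45°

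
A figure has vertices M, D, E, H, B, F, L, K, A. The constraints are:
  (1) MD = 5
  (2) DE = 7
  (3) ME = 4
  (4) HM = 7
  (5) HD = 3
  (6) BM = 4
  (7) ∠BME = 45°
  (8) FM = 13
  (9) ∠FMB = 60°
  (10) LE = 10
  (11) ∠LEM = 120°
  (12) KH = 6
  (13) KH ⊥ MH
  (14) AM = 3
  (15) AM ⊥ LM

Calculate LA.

Step 1: By the law of cosines on triangle LEM: LM² = 10² + 4² − 2·10·4·cos(120°) = 156, so LM = 2·√39.
Step 2: By the law of cosines on triangle LMA: LA² = (2·√39)² + 3² − 2·2·√39·3·cos(90°) = 165, so LA = √165.

Therefore, the length of LA = √165.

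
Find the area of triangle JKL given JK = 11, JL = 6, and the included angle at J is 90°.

Area = (1/2) * JK * JL * sin(J)
Area = (1/2) * 11 * 6 * sin(90°)
Area = (1/2) * 11 * 6 * 1
Area = 33

33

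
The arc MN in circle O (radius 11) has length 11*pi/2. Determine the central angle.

The full circumference is 2πr = 22*pi.
The arc is 11*pi/2 / 22*pi = 1/4 of the full circle.
So the central angle = 1/4 × 360° = 90°.

90°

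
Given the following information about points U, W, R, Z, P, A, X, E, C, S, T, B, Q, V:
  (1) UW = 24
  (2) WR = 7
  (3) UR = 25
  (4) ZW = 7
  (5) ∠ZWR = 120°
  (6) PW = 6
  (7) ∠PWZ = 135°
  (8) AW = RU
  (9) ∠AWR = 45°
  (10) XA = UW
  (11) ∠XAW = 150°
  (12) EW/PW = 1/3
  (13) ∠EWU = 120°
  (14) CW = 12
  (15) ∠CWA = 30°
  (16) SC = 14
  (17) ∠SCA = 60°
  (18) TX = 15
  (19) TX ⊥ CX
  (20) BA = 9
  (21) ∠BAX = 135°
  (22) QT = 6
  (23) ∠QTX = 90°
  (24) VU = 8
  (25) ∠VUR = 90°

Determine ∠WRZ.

Step 1: By the law of cosines on triangle RWZ: RZ² = 7² + 7² − 2·7·7·cos(120°) = 147, so RZ = 7·√3.
Step 2: By the inverse law of cosines on triangle WRZ: cos(∠WRZ) = (7² + (7·√3)² − 7²) / (2·7·7·√3) = 147/169.74 = 0.866, so ∠WRZ = 30°.

Therefore, the measure of angle ∠WRZ = 30°.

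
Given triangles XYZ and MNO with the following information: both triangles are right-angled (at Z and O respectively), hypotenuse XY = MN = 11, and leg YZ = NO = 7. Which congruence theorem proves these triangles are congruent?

The given information provides:
both triangles are right-angled (at Z and O respectively), hypotenuse XY = MN = 11, and leg YZ = NO = 7
This matches the HL congruence theorem.
The hypotenuse and one leg of two right triangles are equal (Hypotenuse-Leg).

HL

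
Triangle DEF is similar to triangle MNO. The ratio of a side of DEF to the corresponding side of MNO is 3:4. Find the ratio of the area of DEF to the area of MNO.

Area scales with the square of linear dimensions. If every length is multiplied by 3/4, then the area is multiplied by (3/4)^2 = 9/16.
The area ratio is 9:16.

9:16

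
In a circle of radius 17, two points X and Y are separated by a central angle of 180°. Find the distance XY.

Chord = 2(17) sin(90°) = 34

34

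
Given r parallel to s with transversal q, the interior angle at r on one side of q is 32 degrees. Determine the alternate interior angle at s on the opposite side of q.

Alternate interior angles lie on opposite sides of the transversal, between the parallel lines.
By the alternate interior angle theorem, they are equal: 32 degrees.

32 degrees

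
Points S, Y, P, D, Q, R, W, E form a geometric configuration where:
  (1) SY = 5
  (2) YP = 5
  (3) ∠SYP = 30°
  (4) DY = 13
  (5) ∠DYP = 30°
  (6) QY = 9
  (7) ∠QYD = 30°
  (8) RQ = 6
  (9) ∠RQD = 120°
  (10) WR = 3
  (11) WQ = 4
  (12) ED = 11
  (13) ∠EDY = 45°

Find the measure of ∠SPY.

Step 1: By the law of cosines on triangle PYS: PS² = 5² + 5² − 2·5·5·cos(30°) = 6.7, so PS ≈ 2.59.
Step 2: By the inverse law of cosines on triangle SPY: cos(∠SPY) = (2.59² + 5² − 5²) / (2·2.59·5) = 6.7/25.88 = 0.2588, so ∠SPY = 75°.

Therefore, the measure of angle ∠SPY = 75°.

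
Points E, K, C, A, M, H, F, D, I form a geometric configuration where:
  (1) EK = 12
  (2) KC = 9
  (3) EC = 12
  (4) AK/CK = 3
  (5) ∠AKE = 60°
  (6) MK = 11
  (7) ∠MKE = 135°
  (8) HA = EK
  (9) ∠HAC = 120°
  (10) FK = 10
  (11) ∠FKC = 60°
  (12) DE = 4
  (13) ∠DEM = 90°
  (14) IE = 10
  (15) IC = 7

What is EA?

From the given relations: AK = 3·CK = 3·9 = 27.
Step 1: By the law of cosines on triangle EKA: EA² = 12² + 27² − 2·12·27·cos(60°) = 549, so EA = 3·√61.

Therefore, the length of EA = 3·√61.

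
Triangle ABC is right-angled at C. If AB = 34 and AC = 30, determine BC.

Rearranging the Pythagorean theorem to solve for the unknown leg:
leg^2 = hypotenuse^2 - known_leg^2 = 1156 - 900 = 256
leg = sqrt(256) = 16.

16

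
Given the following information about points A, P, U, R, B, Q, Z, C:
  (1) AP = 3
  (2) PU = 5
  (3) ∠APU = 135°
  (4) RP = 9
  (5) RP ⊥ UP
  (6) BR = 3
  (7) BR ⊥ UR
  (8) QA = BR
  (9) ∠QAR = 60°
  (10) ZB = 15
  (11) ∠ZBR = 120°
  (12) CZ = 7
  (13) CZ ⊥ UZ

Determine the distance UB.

Step 1: By the law of cosines on triangle UPR: UR² = 5² + 9² − 2·5·9·cos(90°) = 106, so UR = √106.
Step 2: By the law of cosines on triangle URB: UB² = √106² + 3² − 2·√106·3·cos(90°) = 115, so UB = √115.

Therefore, the length of UB = √115.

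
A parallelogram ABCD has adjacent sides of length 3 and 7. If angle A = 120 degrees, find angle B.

Opposite sides of a parallelogram are parallel, so consecutive angles form co-interior angles on a transversal.
Co-interior angles sum to 180°, giving angle B = 180 - 120 = 60 degrees.

60 degrees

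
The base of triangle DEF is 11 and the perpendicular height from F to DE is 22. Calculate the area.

Area = (1/2)(11)(22) = 121

121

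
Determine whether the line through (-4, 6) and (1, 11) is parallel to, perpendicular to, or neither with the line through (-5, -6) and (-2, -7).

Slope of line 1: m1 = (11 - 6)/(1 - -4) = 5/5 = 1
Slope of line 2: m2 = (-7 - -6)/(-2 - -5) = -1/3 = -1/3
For parallel lines we need equal slopes: 1 != -1/3.
For perpendicular lines we need m1*m2 = -1: (1)(-1/3) = -1/3 != -1.
Since neither condition holds, the lines are neither parallel nor perpendicular.

Neither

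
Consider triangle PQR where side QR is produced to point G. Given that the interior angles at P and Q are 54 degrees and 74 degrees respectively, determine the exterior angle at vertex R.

The interior angle at R is 180 - 54 - 74 = 52 degrees.
The exterior angle and interior angle at R are supplementary:
Exterior angle = 180 - 52 = 128 degrees.

128 degrees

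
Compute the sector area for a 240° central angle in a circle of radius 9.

Sector area = πr² × θ/360
= π × 9² × 2/3
= π × 81 × 2/3
= 54*pi

54*pi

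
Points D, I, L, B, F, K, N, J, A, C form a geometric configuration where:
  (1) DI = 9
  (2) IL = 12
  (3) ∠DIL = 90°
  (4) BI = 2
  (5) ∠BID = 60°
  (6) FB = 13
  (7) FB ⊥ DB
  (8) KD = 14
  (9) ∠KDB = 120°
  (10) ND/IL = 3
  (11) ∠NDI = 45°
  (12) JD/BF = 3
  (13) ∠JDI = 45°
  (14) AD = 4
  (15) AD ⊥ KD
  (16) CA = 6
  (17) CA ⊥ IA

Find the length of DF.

Step 1: By the law of cosines on triangle BID: BD² = 2² + 9² − 2·2·9·cos(60°) = 67, so BD = √67.
Step 2: By the law of cosines on triangle DBF: DF² = √67² + 13² − 2·√67·13·cos(90°) = 236, so DF = 2·√59.

Therefore, the length of DF = 2·√59.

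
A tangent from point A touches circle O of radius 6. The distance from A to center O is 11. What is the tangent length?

Let T be the point of tangency. Then OT ⊥ AT (radius ⊥ tangent).
In right triangle OTA: OA² = OT² + AT²
11² = 6² + AT²
AT² = 85, AT = sqrt(85)

sqrt(85)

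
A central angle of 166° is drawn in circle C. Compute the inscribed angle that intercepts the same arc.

Inscribed angle = 166° / 2 = 83° (inscribed angle theorem).

83°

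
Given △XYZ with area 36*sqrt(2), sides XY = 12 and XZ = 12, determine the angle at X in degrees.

From the SAS area formula Area = (1/2)ab sin(C), rearranging gives sin(C) = 2*Area/(ab).
sin(C) = 2 * 36*sqrt(2) / (144) = sqrt(2)/2.
Therefore C = arcsin(sqrt(2)/2) = 45°.
Since sin(180° - C) = sin(C), the obtuse angle 135° gives the same area, so C = 45° or C = 135°.

45° or 135°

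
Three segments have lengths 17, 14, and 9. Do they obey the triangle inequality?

Yes.
The triangle inequality requires that the sum of any two sides exceeds the third.
Here 9 + 14 = 23 > 17, so the condition is met.

Yes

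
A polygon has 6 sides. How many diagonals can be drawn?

Total line segments between 6 vertices = C(6,2) = 15.
Subtract the 6 sides: 15 - 6 = 9 diagonals.

9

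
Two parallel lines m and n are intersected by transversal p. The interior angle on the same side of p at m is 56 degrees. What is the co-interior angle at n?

Co-interior (same-side interior) angles are between the parallel lines on the same side of the transversal.
Unlike corresponding or alternate interior angles, they are supplementary rather than equal.
So the angle = 180 - 56 = 124 degrees.

124 degrees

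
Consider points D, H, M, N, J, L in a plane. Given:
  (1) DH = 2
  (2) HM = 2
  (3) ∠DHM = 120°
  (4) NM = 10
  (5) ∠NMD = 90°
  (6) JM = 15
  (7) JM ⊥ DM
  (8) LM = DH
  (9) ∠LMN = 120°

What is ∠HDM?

Step 1: By the law of cosines on triangle DHM: DM² = 2² + 2² − 2·2·2·cos(120°) = 12, so DM = 2·√3.
Step 2: By the inverse law of cosines on triangle HDM: cos(∠HDM) = (2² + (2·√3)² − 2²) / (2·2·2·√3) = 12/13.86 = 0.866, so ∠HDM = 30°.

Therefore, the measure of angle ∠HDM = 30°.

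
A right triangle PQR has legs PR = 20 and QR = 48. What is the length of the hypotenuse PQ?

By the Pythagorean theorem: PQ^2 = PR^2 + QR^2
PQ^2 = 20^2 + 48^2 = 400 + 2304 = 2704
PQ = sqrt(2704) = 52

52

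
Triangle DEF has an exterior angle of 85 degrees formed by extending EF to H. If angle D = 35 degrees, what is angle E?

By the exterior angle theorem: exterior angle = sum of remote interior angles.
85 = 35 + angle E
angle E = 85 - 35 = 50 degrees

50 degrees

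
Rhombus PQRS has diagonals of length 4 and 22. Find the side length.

In a rhombus, the diagonals bisect each other perpendicularly, creating four congruent right triangles.
Each triangle has legs 2 (half of 4) and 11 (half of 22).
The hypotenuse of each right triangle is a side of the rhombus:
side = sqrt(2^2 + 11^2) = sqrt(125) = 5*sqrt(5)

5*sqrt(5)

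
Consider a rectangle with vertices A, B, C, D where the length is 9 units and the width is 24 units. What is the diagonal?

A rectangle's diagonal splits it into two right triangles, with the diagonal as the hypotenuse.
By the Pythagorean theorem, d^2 = 9^2 + 24^2 = 657.
Therefore d = sqrt(657) = 3*sqrt(73).

3*sqrt(73)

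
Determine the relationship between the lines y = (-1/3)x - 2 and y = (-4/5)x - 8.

Slope of line 1: m1 = -1/3
Slope of line 2: m2 = -4/5
m1 != m2 and m1*m2 = 4/15 != -1. Neither.

Neither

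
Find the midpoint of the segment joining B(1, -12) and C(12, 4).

The midpoint is the average of the coordinates:
x: (1 + 12)/2 = 13/2
y: (-12 + 4)/2 = -4
Midpoint = (13/2, -4)

(13/2, -4)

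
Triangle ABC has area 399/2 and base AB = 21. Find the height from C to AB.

Area = (1/2) * base * height
height = 2 * Area / base
height = 2 * 399/2 / 21
height = 399 / 21
height = 19

19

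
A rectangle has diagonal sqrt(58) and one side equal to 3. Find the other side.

The diagonal of a rectangle forms a right triangle with the two sides.
Rearranging the Pythagorean theorem: missing side = sqrt(d^2 - known^2).
= sqrt(58 - 9) = sqrt(49) = 7.

7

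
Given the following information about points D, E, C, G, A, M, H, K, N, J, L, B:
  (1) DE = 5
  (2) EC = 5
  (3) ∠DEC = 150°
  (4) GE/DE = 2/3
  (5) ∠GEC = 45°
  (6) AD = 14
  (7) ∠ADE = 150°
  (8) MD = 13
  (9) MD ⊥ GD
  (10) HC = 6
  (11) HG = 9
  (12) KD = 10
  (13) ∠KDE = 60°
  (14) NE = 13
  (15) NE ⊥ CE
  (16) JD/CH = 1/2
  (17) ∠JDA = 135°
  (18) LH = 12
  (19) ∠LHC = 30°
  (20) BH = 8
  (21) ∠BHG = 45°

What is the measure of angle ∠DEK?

Step 1: By the law of cosines on triangle EDK: EK² = 5² + 10² − 2·5·10·cos(60°) = 75, so EK = 5·√3.
Step 2: By the inverse law of cosines on triangle DEK: cos(∠DEK) = (5² + (5·√3)² − 10²) / (2·5·5·√3) = 0/86.6 = 0, so ∠DEK = 90°.

Therefore, the measure of angle ∠DEK = 90°.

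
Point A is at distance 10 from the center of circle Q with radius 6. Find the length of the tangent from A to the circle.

Let T be the point of tangency. Then QT ⊥ AT (radius ⊥ tangent).
In right triangle QTA: QA² = QT² + AT²
10² = 6² + AT²
AT² = 64, AT = 8

8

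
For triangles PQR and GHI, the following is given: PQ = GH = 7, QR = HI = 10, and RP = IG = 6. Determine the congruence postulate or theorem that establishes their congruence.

The given information matches SSS: All three pairs of corresponding sides are equal (Side-Side-Side).

SSS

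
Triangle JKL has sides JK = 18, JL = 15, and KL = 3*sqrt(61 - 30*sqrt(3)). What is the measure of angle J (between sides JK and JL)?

When all three sides of a triangle are known, the law of cosines can be rearranged to find any angle.
cos(C) = (a² + b² - c²) / (2ab) gives cos(J) = sqrt(3)/2.
Taking the inverse cosine: J = 30°.

30°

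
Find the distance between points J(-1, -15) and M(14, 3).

The horizontal distance is |14 - -1| = 15 and the vertical distance is |3 - -15| = 18.
By the Pythagorean theorem, d = sqrt(15^2 + 18^2) = sqrt(549) = 3*sqrt(61).

3*sqrt(61)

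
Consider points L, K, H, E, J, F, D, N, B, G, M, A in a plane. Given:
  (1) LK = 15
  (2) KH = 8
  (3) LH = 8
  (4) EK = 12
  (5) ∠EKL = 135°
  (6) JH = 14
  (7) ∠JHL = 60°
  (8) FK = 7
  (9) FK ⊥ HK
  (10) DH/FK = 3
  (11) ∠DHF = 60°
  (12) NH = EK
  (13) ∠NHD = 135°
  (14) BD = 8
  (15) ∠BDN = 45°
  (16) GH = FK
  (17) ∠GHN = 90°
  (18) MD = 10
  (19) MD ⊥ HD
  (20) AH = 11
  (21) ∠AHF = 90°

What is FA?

Step 1: By the law of cosines on triangle FKH: FH² = 7² + 8² − 2·7·8·cos(90°) = 113, so FH = √113.
Step 2: By the law of cosines on triangle FHA: FA² = √113² + 11² − 2·√113·11·cos(90°) = 234, so FA = 3·√26.

Therefore, the length of FA = 3·√26.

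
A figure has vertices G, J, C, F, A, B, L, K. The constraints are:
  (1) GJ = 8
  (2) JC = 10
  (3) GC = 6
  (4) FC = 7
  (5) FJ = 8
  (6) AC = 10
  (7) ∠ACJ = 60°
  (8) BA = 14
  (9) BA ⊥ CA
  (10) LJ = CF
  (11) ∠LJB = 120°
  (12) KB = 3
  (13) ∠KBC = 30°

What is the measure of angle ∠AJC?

Step 1: By the law of cosines on triangle JCA: JA² = 10² + 10² − 2·10·10·cos(60°) = 100, so JA = 10.
Step 2: By the inverse law of cosines on triangle AJC: cos(∠AJC) = (10² + 10² − 10²) / (2·10·10) = 100/200 = 0.5, so ∠AJC = 60°.

Therefore, the measure of angle ∠AJC = 60°.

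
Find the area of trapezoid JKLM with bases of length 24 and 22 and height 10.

Area = (24 + 22) * 10 / 2 = 460 / 2 = 230

230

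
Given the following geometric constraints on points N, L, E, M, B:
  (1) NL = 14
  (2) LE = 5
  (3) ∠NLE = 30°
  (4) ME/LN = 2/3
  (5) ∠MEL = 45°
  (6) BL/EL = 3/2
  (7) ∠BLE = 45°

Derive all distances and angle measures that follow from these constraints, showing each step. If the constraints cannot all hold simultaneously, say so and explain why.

The constraints are consistent.

From the given relations:
  ME = 2/3·LN = 2/3·14 ≈ 9.33
  BL = 3/2·EL = 3/2·5 ≈ 7.5

Step 1: From NL = 14, LE = 5, and ∠NLE = 30°, by the law of cosines:
  NE² = NL² + LE² - 2·NL·LE·cos(30°) = 196 + 25 - 121.2 = 99.76
  NE ≈ 9.99

Step 2: From LE = 5, EM = 9.33, and ∠LEM = 45°, by the law of cosines:
  LM² = LE² + EM² - 2·LE·EM·cos(45°) = 25 + 87.11 - 66 = 46.11
  LM ≈ 6.79

Step 3: From EL = 5, LB = 7.5, and ∠ELB = 45°, by the law of cosines:
  EB² = EL² + LB² - 2·EL·LB·cos(45°) = 25 + 56.25 - 53.03 = 28.22
  EB ≈ 5.31

Step 4: From NE = 9.99, NL = 14, EL = 5, by the inverse law of cosines:
  cos(∠ENL) = (NE² + NL² - EL²) / (2·NE·NL)
  ∠ENL = 14.5°

Step 5: From LE = 5, LM = 6.79, EM = 9.33, by the inverse law of cosines:
  cos(∠ELM) = (LE² + LM² - EM²) / (2·LE·LM)
  ∠ELM = 103.62°

Step 6: From EB = 5.31, EL = 5, BL = 7.5, by the inverse law of cosines:
  cos(∠BEL) = (EB² + EL² - BL²) / (2·EB·EL)
  ∠BEL = 93.27°

Step 7: From EL = 5, EN = 9.99, LN = 14, by the inverse law of cosines:
  cos(∠LEN) = (EL² + EN² - LN²) / (2·EL·EN)
  ∠LEN = 135.5°

Step 8: From ME = 9.33, ML = 6.79, EL = 5, by the inverse law of cosines:
  cos(∠EML) = (ME² + ML² - EL²) / (2·ME·ML)
  ∠EML = 31.38°

Step 9: From BE = 5.31, BL = 7.5, EL = 5, by the inverse law of cosines:
  cos(∠EBL) = (BE² + BL² - EL²) / (2·BE·BL)
  ∠EBL = 41.73°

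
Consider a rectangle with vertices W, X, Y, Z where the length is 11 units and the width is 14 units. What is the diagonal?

A rectangle's diagonal splits it into two right triangles, with the diagonal as the hypotenuse.
By the Pythagorean theorem, d^2 = 11^2 + 14^2 = 317.
Therefore d = sqrt(317).

sqrt(317)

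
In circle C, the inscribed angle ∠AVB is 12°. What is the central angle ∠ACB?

By the inscribed angle theorem, the central angle is twice the inscribed angle.
Central angle = 2 × 12° = 24°

24°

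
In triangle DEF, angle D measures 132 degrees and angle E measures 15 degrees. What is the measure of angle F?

By the triangle angle sum property, the three interior angles of any triangle add up to 180°.
We know angle D = 132° and angle E = 15°, so their sum is 147°.
Therefore angle F = 180° - 147° = 33°.

33 degrees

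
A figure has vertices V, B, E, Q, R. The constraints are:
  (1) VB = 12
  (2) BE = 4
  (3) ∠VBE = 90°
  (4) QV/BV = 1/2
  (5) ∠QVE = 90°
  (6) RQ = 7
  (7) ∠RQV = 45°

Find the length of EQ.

From the given relations: QV = 1/2·BV = 1/2·12 = 6.
Step 1: By the law of cosines on triangle EBV: EV² = 4² + 12² − 2·4·12·cos(90°) = 160, so EV = 4·√10.
Step 2: By the law of cosines on triangle EVQ: EQ² = (4·√10)² + 6² − 2·4·√10·6·cos(90°) = 196, so EQ = 14.

Therefore, the length of EQ = 14.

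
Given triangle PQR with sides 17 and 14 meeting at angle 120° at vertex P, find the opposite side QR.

Law of cosines: QR^2 = 17^2 + 14^2 - 2(17)(14)cos(120°) = 723, so QR = sqrt(723).

sqrt(723)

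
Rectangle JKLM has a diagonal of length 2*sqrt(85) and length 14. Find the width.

b = sqrt(d^2 - a^2) = sqrt(340 - 196) = sqrt(144) = 12

12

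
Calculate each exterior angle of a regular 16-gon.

Each exterior angle of a regular n-gon is 360 / n.
For n = 16: 360 / 16 = 45/2 degrees.

45/2 degrees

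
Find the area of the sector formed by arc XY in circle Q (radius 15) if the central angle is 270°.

The full circle has area πr² = π(15)² = 225*pi.
The sector covers 270° out of 360°, a fraction of 3/4.
Sector area = 225*pi × 3/4 = 675*pi/4.

675*pi/4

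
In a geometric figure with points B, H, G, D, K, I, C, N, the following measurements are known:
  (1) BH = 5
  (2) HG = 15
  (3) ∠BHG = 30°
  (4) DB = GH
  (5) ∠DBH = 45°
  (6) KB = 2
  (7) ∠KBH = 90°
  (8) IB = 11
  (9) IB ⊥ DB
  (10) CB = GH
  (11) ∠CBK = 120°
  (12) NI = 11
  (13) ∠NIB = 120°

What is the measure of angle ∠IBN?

Step 1: By the law of cosines on triangle BIN: BN² = 11² + 11² − 2·11·11·cos(120°) = 363, so BN = 11·√3.
Step 2: By the inverse law of cosines on triangle IBN: cos(∠IBN) = (11² + (11·√3)² − 11²) / (2·11·11·√3) = 363/419.16 = 0.866, so ∠IBN = 30°.

Therefore, the measure of angle ∠IBN = 30°.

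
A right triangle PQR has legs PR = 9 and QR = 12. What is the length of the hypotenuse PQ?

PQ = sqrt(9^2 + 12^2) = sqrt(225) = 15

15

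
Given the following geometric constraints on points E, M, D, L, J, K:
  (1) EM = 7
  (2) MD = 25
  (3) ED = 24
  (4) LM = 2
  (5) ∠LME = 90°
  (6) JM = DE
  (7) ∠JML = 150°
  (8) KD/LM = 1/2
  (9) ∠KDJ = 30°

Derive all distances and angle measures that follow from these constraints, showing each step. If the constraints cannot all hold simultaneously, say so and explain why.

The constraints are consistent.

From the given relations:
  JM = DE = 24
  KD = 1/2·LM = 1/2·2 = 1

Step 1: From EM = 7, ML = 2, and ∠EML = 90°, by the law of cosines:
  EL² = EM² + ML² - 2·EM·ML·cos(90°) = 49 + 4 - 0 = 53
  EL = √53

Step 2: From LM = 2, MJ = 24, and ∠LMJ = 150°, by the law of cosines:
  LJ² = LM² + MJ² - 2·LM·MJ·cos(150°) = 4 + 576 + 83.14 = 663.1
  LJ ≈ 25.75

Step 3: From ED = 24, EM = 7, DM = 25, by the inverse law of cosines:
  cos(∠DEM) = (ED² + EM² - DM²) / (2·ED·EM)
  ∠DEM = 90°

Step 4: From MD = 25, ME = 7, DE = 24, by the inverse law of cosines:
  cos(∠DME) = (MD² + ME² - DE²) / (2·MD·ME)
  ∠DME = 73.74°

Step 5: From DE = 24, DM = 25, EM = 7, by the inverse law of cosines:
  cos(∠EDM) = (DE² + DM² - EM²) / (2·DE·DM)
  ∠EDM = 16.26°

Step 6: From EL = √53, EM = 7, LM = 2, by the inverse law of cosines:
  cos(∠LEM) = (EL² + EM² - LM²) / (2·EL·EM)
  ∠LEM = 15.95°

Step 7: From LE = √53, LM = 2, EM = 7, by the inverse law of cosines:
  cos(∠ELM) = (LE² + LM² - EM²) / (2·LE·LM)
  ∠ELM = 74.05°

Step 8: From LJ = 25.75, LM = 2, JM = 24, by the inverse law of cosines:
  cos(∠JLM) = (LJ² + LM² - JM²) / (2·LJ·LM)
  ∠JLM = 27.77°

Step 9: From JL = 25.75, JM = 24, LM = 2, by the inverse law of cosines:
  cos(∠LJM) = (JL² + JM² - LM²) / (2·JL·JM)
  ∠LJM = 2.23°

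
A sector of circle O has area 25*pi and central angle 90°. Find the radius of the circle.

r² = 360 × 25*pi / (π × 90) = 100, so r = 10.

10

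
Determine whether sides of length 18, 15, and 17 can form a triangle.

For three segments to close into a triangle, no single side can be as long as the other two combined.
The longest side is 18, and 15 + 17 = 32 > 18.
A triangle can be formed.

Yes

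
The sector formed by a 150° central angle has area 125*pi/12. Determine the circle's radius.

The sector covers 150°/360° = 5/12 of the full circle.
Full circle area = 125*pi/12 / 5/12 = 25*pi.
Since full area = πr², we get r² = 25*pi/π = 25, so r = 5.

5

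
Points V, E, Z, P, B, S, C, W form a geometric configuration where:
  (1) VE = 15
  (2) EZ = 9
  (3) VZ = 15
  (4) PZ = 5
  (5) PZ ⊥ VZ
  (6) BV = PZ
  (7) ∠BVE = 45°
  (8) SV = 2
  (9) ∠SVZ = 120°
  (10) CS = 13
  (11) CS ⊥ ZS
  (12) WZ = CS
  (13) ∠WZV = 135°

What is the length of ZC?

Step 1: By the law of cosines on triangle ZVS: ZS² = 15² + 2² − 2·15·2·cos(120°) = 259, so ZS ≈ 16.09.
Step 2: By the law of cosines on triangle ZSC: ZC² = 16.09² + 13² − 2·16.09·13·cos(90°) = 428, so ZC = 2·√107.

Therefore, the length of ZC = 2·√107.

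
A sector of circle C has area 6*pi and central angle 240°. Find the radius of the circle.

The sector covers 240°/360° = 2/3 of the full circle.
Full circle area = 6*pi / 2/3 = 9*pi.
Since full area = πr², we get r² = 9*pi/π = 9, so r = 3.

3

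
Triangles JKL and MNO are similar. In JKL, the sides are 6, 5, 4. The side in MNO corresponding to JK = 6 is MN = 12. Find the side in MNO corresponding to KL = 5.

Similar triangles have proportional sides. Setting up the proportion:
MN / JK = NO / KL
12 / 6 = NO / 5
NO = 5 * 12 / 6 = 10.

10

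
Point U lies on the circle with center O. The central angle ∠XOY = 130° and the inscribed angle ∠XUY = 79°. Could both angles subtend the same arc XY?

By the inscribed angle theorem, the inscribed angle for a central angle of 130° should be 130° / 2 = 65°.
The given inscribed angle is 79°, which does not equal 65°.
Therefore, no, they do not correspond to the same arc.

No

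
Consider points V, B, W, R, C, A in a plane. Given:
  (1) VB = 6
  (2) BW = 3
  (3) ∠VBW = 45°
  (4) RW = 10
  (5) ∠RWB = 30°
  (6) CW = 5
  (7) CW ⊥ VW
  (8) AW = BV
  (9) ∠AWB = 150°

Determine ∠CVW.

Step 1: By the law of cosines on triangle VBW: VW² = 6² + 3² − 2·6·3·cos(45°) = 19.54, so VW ≈ 4.42.
Step 2: By the law of cosines on triangle VWC: VC² = 4.42² + 5² − 2·4.42·5·cos(90°) = 44.54, so VC ≈ 6.67.
Step 3: By the inverse law of cosines on triangle CVW: cos(∠CVW) = (6.67² + 4.42² − 5²) / (2·6.67·4.42) = 39.09/59.01 = 0.6624, so ∠CVW = 48.52°.

Therefore, the measure of angle ∠CVW = 48.52°.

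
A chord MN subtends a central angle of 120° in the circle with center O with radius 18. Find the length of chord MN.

Chord length = 2r sin(θ/2)
= 2 × 18 × sin(120°/2)
= 2 × 18 × sin(60°)
= 18*sqrt(3)

18*sqrt(3)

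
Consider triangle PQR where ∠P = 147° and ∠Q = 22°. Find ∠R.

The interior angles sum to 180°: angle R = 180 - 147 - 22 = 11°.
The triangle is obtuse (angles 147°, 22°, 11°).

11 degrees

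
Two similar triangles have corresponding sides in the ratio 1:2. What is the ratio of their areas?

Area ratio = (side ratio)^2 = (1/2)^2 = 1:4.

1:4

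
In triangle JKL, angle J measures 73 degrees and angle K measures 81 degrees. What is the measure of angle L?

The interior angles sum to 180°: angle L = 180 - 73 - 81 = 26°.
The triangle is acute (angles 73°, 81°, 26°).

26 degrees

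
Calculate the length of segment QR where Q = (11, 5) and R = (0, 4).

The horizontal distance is |0 - 11| = 11 and the vertical distance is |4 - 5| = 1.
By the Pythagorean theorem, d = sqrt(11^2 + 1^2) = sqrt(122).

sqrt(122)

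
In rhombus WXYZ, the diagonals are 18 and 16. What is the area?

Area of a rhombus = (d1 * d2) / 2
Area = (18 * 16) / 2
Area = 288 / 2
Area = 144

144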